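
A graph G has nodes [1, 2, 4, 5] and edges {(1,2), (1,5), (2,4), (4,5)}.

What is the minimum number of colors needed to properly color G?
Clique number ω(G) = 2 (lower bound: χ ≥ ω).
The graph is bipartite (no odd cycle), so 2 colors suffice: χ(G) = 2.
A valid 2-coloring: color 1: [1, 4]; color 2: [2, 5].

χ(G) = 2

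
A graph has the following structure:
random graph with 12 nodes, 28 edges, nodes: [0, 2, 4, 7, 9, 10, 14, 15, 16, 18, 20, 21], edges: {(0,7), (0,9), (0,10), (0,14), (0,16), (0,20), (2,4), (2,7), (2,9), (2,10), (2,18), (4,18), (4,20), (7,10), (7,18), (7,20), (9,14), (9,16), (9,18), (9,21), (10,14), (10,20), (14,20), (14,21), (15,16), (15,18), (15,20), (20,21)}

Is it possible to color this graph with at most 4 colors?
A valid 4-coloring: color 1: [9, 20]; color 2: [0, 2, 15, 21]; color 3: [4, 7, 14, 16]; color 4: [10, 18].
(χ(G) = 4 ≤ 4.)

Yes, G is 4-colorable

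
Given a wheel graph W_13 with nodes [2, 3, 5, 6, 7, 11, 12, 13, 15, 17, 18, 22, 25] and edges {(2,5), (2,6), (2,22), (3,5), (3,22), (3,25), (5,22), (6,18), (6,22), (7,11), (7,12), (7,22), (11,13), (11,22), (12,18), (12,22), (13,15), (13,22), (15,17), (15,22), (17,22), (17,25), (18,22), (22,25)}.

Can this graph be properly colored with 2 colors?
No, G is not 2-colorable

The clique on vertices [2, 5, 22] has size 3 > 2, so it alone needs 3 colors.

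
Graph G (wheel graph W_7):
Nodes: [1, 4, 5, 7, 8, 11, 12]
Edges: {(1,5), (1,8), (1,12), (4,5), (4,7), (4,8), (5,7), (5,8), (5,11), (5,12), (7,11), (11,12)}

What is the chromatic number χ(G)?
χ(G) = 3

Clique number ω(G) = 3 (lower bound: χ ≥ ω).
The clique on [1, 5, 8] has size 3, forcing χ ≥ 3, and the coloring below uses 3 colors, so χ(G) = 3.
A valid 3-coloring: color 1: [5]; color 2: [7, 8, 12]; color 3: [1, 4, 11].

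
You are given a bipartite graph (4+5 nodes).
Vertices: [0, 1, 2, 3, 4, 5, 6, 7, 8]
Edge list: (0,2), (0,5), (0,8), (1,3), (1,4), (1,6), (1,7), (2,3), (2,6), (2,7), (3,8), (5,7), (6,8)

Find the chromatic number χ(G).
Clique number ω(G) = 2 (lower bound: χ ≥ ω).
The graph is bipartite (no odd cycle), so 2 colors suffice: χ(G) = 2.
A valid 2-coloring: color 1: [1, 2, 5, 8]; color 2: [0, 3, 4, 6, 7].

χ(G) = 2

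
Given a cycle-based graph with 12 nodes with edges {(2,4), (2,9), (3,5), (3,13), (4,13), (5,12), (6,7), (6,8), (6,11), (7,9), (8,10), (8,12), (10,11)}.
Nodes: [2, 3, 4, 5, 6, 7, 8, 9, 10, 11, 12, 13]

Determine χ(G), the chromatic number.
Clique number ω(G) = 2 (lower bound: χ ≥ ω).
The graph is bipartite (no odd cycle), so 2 colors suffice: χ(G) = 2.
A valid 2-coloring: color 1: [2, 5, 7, 8, 11, 13]; color 2: [3, 4, 6, 9, 10, 12].

χ(G) = 2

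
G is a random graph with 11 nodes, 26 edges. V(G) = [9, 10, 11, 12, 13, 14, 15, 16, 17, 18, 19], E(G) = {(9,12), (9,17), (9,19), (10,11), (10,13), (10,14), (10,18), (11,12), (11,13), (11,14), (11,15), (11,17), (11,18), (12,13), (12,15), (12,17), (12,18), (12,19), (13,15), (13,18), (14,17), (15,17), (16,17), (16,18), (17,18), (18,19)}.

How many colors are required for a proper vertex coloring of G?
χ(G) = 4

Clique number ω(G) = 4 (lower bound: χ ≥ ω).
The clique on [10, 11, 13, 18] has size 4, forcing χ ≥ 4, and the coloring below uses 4 colors, so χ(G) = 4.
A valid 4-coloring: color 1: [9, 11, 16]; color 2: [10, 12]; color 3: [14, 15, 18]; color 4: [13, 17, 19].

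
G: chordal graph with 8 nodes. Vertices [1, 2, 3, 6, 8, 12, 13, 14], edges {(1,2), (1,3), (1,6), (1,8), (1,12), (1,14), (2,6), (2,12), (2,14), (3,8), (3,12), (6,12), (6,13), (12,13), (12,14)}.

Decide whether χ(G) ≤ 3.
No, G is not 3-colorable

The clique on vertices [1, 2, 6, 12] has size 4 > 3, so it alone needs 4 colors.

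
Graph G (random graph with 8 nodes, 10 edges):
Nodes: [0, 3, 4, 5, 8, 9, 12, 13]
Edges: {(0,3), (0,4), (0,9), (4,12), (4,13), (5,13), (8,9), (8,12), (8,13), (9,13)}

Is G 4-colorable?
A valid 4-coloring: color 1: [0, 12, 13]; color 2: [3, 4, 5, 9]; color 3: [8].
(χ(G) = 3 ≤ 4.)

Yes, G is 4-colorable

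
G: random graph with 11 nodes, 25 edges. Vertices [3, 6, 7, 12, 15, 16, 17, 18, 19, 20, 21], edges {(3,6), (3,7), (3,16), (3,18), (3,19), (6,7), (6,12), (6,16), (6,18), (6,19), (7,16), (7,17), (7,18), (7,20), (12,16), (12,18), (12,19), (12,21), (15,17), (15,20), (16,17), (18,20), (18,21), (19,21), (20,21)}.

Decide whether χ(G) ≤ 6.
A valid 6-coloring: color 1: [15, 16, 18, 19]; color 2: [7, 12]; color 3: [6, 17, 20]; color 4: [3, 21].
(χ(G) = 4 ≤ 6.)

Yes, G is 6-colorable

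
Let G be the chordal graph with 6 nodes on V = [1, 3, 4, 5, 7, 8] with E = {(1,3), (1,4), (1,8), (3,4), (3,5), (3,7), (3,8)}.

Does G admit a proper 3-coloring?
Yes, G is 3-colorable

A valid 3-coloring: color 1: [3]; color 2: [1, 5, 7]; color 3: [4, 8].
(χ(G) = 3 ≤ 3.)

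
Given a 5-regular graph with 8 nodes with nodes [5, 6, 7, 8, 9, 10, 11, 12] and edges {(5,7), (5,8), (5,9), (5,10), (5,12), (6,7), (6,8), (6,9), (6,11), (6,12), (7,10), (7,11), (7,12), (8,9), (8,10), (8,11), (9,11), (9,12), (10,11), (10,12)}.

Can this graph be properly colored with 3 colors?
No, G is not 3-colorable

The clique on vertices [6, 8, 9, 11] has size 4 > 3, so it alone needs 4 colors.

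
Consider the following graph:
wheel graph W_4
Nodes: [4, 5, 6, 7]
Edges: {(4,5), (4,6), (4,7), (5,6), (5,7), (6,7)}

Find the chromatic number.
Clique number ω(G) = 4 (lower bound: χ ≥ ω).
The clique on [4, 5, 6, 7] has size 4, forcing χ ≥ 4, and the coloring below uses 4 colors, so χ(G) = 4.
A valid 4-coloring: color 1: [4]; color 2: [6]; color 3: [5]; color 4: [7].

χ(G) = 4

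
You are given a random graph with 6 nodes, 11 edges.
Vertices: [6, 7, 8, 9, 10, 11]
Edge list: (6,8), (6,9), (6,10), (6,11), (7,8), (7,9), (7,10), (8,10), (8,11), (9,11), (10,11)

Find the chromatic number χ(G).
Clique number ω(G) = 4 (lower bound: χ ≥ ω).
The clique on [6, 8, 10, 11] has size 4, forcing χ ≥ 4, and the coloring below uses 4 colors, so χ(G) = 4.
A valid 4-coloring: color 1: [7, 11]; color 2: [9, 10]; color 3: [6]; color 4: [8].

χ(G) = 4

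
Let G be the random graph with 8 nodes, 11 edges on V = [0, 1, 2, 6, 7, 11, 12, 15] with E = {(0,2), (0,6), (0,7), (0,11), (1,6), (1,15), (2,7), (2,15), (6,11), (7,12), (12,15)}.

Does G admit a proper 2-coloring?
The clique on vertices [0, 2, 7] has size 3 > 2, so it alone needs 3 colors.

No, G is not 2-colorable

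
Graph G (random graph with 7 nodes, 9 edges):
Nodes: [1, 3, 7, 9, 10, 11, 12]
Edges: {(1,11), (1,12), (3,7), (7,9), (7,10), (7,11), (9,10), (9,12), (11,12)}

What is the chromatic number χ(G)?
χ(G) = 3

Clique number ω(G) = 3 (lower bound: χ ≥ ω).
The clique on [1, 11, 12] has size 3, forcing χ ≥ 3, and the coloring below uses 3 colors, so χ(G) = 3.
A valid 3-coloring: color 1: [1, 7]; color 2: [3, 9, 11]; color 3: [10, 12].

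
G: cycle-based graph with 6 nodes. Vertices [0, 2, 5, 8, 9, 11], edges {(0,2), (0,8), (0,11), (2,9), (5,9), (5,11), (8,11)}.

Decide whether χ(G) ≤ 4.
A valid 4-coloring: color 1: [9, 11]; color 2: [0, 5]; color 3: [2, 8].
(χ(G) = 3 ≤ 4.)

Yes, G is 4-colorable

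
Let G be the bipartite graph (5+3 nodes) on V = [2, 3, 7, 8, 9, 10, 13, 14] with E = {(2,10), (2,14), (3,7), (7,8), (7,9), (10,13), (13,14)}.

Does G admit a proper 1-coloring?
No, G is not 1-colorable

Edge (2,10) forces its endpoints to differ, so 1 color is not enough.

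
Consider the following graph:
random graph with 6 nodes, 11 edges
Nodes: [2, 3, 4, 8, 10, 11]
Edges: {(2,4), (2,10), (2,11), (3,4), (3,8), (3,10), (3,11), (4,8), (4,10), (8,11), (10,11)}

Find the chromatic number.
χ(G) = 3

Clique number ω(G) = 3 (lower bound: χ ≥ ω).
The clique on [2, 10, 11] has size 3, forcing χ ≥ 3, and the coloring below uses 3 colors, so χ(G) = 3.
A valid 3-coloring: color 1: [2, 3]; color 2: [8, 10]; color 3: [4, 11].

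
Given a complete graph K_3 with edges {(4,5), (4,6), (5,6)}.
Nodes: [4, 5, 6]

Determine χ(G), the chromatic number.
χ(G) = 3

Clique number ω(G) = 3 (lower bound: χ ≥ ω).
The clique on [4, 5, 6] has size 3, forcing χ ≥ 3, and the coloring below uses 3 colors, so χ(G) = 3.
A valid 3-coloring: color 1: [4]; color 2: [5]; color 3: [6].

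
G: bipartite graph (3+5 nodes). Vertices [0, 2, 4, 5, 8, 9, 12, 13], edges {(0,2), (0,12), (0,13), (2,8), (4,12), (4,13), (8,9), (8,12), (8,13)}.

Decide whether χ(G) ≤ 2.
A valid 2-coloring: color 1: [0, 4, 5, 8]; color 2: [2, 9, 12, 13].
(χ(G) = 2 ≤ 2.)

Yes, G is 2-colorable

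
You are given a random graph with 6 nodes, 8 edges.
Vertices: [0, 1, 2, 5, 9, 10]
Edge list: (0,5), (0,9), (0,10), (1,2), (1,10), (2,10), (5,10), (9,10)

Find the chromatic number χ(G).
Clique number ω(G) = 3 (lower bound: χ ≥ ω).
The clique on [0, 9, 10] has size 3, forcing χ ≥ 3, and the coloring below uses 3 colors, so χ(G) = 3.
A valid 3-coloring: color 1: [10]; color 2: [0, 1]; color 3: [2, 5, 9].

χ(G) = 3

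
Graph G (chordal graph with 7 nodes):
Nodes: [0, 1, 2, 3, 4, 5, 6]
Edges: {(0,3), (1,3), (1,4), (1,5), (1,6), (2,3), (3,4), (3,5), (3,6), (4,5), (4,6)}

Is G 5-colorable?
A valid 5-coloring: color 1: [3]; color 2: [0, 2, 4]; color 3: [1]; color 4: [5, 6].
(χ(G) = 4 ≤ 5.)

Yes, G is 5-colorable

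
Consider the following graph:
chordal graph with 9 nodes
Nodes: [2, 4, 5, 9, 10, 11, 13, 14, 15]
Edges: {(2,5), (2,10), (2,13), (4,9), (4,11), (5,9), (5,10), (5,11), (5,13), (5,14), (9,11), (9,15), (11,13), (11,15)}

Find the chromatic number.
Clique number ω(G) = 3 (lower bound: χ ≥ ω).
The clique on [4, 9, 11] has size 3, forcing χ ≥ 3, and the coloring below uses 3 colors, so χ(G) = 3.
A valid 3-coloring: color 1: [4, 5, 15]; color 2: [2, 11, 14]; color 3: [9, 10, 13].

χ(G) = 3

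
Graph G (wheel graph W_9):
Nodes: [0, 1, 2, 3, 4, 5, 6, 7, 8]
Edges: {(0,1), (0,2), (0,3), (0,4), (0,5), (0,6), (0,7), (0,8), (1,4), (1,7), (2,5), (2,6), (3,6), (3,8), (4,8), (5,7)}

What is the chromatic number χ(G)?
Clique number ω(G) = 3 (lower bound: χ ≥ ω).
The clique on [0, 1, 4] has size 3, forcing χ ≥ 3, and the coloring below uses 3 colors, so χ(G) = 3.
A valid 3-coloring: color 1: [0]; color 2: [2, 3, 4, 7]; color 3: [1, 5, 6, 8].

χ(G) = 3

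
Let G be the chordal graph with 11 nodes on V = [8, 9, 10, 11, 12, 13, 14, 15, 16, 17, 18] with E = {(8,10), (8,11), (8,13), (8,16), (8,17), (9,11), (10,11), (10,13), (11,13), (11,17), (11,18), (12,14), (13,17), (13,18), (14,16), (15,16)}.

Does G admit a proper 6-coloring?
Yes, G is 6-colorable

A valid 6-coloring: color 1: [11, 12, 16]; color 2: [8, 9, 14, 15, 18]; color 3: [13]; color 4: [10, 17].
(χ(G) = 4 ≤ 6.)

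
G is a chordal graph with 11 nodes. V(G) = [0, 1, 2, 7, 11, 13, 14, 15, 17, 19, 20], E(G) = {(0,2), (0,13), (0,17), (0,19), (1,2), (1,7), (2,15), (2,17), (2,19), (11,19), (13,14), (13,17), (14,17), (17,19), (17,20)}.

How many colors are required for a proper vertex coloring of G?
Clique number ω(G) = 4 (lower bound: χ ≥ ω).
The clique on [0, 2, 17, 19] has size 4, forcing χ ≥ 4, and the coloring below uses 4 colors, so χ(G) = 4.
A valid 4-coloring: color 1: [1, 11, 15, 17]; color 2: [2, 7, 13, 20]; color 3: [14, 19]; color 4: [0].

χ(G) = 4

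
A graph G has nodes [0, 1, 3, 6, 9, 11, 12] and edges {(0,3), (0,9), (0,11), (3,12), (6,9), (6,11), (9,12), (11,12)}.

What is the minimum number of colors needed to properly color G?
Clique number ω(G) = 2 (lower bound: χ ≥ ω).
The graph is bipartite (no odd cycle), so 2 colors suffice: χ(G) = 2.
A valid 2-coloring: color 1: [0, 1, 6, 12]; color 2: [3, 9, 11].

χ(G) = 2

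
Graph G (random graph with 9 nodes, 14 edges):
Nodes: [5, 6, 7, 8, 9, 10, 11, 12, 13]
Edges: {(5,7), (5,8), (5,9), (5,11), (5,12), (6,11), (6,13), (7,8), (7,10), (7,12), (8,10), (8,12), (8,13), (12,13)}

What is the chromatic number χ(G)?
χ(G) = 4

Clique number ω(G) = 4 (lower bound: χ ≥ ω).
The clique on [5, 7, 8, 12] has size 4, forcing χ ≥ 4, and the coloring below uses 4 colors, so χ(G) = 4.
A valid 4-coloring: color 1: [5, 10, 13]; color 2: [6, 8, 9]; color 3: [11, 12]; color 4: [7].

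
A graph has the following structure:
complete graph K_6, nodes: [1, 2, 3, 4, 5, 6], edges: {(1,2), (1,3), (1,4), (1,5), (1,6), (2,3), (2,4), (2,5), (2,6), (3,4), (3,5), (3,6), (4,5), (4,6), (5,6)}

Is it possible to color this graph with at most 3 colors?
No, G is not 3-colorable

The clique on vertices [1, 2, 3, 4, 5, 6] has size 6 > 3, so it alone needs 6 colors.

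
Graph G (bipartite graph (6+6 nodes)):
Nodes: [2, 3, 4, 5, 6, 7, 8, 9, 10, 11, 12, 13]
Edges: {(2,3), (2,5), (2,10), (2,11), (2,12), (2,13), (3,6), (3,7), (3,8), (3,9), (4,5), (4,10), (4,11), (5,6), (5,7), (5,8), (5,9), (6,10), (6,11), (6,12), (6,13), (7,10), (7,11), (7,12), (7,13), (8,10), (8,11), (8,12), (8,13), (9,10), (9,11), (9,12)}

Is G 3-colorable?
Yes, G is 3-colorable

A valid 3-coloring: color 1: [3, 5, 10, 11, 12, 13]; color 2: [2, 4, 6, 7, 8, 9].
(χ(G) = 2 ≤ 3.)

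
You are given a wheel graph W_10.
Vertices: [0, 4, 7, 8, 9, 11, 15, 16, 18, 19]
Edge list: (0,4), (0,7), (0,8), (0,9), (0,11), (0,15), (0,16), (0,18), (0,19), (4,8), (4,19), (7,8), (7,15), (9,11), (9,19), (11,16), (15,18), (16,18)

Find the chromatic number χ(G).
χ(G) = 4

Clique number ω(G) = 3 (lower bound: χ ≥ ω).
Odd cycle [19, 4, 8, 7, 15, 18, 16, 11, 9] needs 3 colors (χ ≥ 3).
Vertex 0 is adjacent to every vertex of [4, 7, 8, 9, 11, 15, 16, 18, 19], which already need 3 colors among themselves, so 0 needs a new color (χ ≥ 4).
The coloring below uses 4 colors, so χ(G) = 4.
A valid 4-coloring: color 1: [0]; color 2: [8, 11, 15, 19]; color 3: [4, 7, 9, 18]; color 4: [16].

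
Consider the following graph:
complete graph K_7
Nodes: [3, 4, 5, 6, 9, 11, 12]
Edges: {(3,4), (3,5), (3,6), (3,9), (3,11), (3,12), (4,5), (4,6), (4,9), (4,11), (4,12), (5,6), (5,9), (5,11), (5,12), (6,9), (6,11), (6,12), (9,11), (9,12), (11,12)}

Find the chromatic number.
Clique number ω(G) = 7 (lower bound: χ ≥ ω).
The clique on [3, 4, 5, 6, 9, 11, 12] has size 7, forcing χ ≥ 7, and the coloring below uses 7 colors, so χ(G) = 7.
A valid 7-coloring: color 1: [5]; color 2: [11]; color 3: [4]; color 4: [9]; color 5: [3]; color 6: [12]; color 7: [6].

χ(G) = 7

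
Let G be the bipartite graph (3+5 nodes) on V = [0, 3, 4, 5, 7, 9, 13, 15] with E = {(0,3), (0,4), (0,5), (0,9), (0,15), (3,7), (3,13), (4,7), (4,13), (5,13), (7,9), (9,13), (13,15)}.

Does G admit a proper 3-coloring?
A valid 3-coloring: color 1: [0, 7, 13]; color 2: [3, 4, 5, 9, 15].
(χ(G) = 2 ≤ 3.)

Yes, G is 3-colorable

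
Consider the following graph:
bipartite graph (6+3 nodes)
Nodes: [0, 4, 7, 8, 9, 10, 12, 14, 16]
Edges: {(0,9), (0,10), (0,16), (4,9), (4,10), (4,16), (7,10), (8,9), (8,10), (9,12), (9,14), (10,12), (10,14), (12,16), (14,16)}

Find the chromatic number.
χ(G) = 2

Clique number ω(G) = 2 (lower bound: χ ≥ ω).
The graph is bipartite (no odd cycle), so 2 colors suffice: χ(G) = 2.
A valid 2-coloring: color 1: [9, 10, 16]; color 2: [0, 4, 7, 8, 12, 14].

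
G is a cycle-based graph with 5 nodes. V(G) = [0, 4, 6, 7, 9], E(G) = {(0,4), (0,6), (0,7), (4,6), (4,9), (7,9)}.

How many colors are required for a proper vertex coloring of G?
χ(G) = 3

Clique number ω(G) = 3 (lower bound: χ ≥ ω).
The clique on [0, 4, 6] has size 3, forcing χ ≥ 3, and the coloring below uses 3 colors, so χ(G) = 3.
A valid 3-coloring: color 1: [4, 7]; color 2: [0, 9]; color 3: [6].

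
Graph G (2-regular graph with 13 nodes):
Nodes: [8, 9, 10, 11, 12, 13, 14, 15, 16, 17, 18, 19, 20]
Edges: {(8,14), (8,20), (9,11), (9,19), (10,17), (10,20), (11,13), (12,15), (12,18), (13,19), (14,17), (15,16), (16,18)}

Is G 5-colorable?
A valid 5-coloring: color 1: [9, 10, 12, 13, 14, 16]; color 2: [8, 11, 15, 17, 18, 19]; color 3: [20].
(χ(G) = 3 ≤ 5.)

Yes, G is 5-colorable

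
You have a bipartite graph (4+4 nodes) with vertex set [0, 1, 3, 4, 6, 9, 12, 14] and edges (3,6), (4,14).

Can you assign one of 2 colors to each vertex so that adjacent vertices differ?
Yes, G is 2-colorable

A valid 2-coloring: color 1: [0, 1, 3, 9, 12, 14]; color 2: [4, 6].
(χ(G) = 2 ≤ 2.)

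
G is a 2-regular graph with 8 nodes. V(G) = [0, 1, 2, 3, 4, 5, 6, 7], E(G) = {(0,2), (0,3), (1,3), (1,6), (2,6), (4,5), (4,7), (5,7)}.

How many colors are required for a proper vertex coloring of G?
χ(G) = 3

Clique number ω(G) = 3 (lower bound: χ ≥ ω).
The clique on [4, 5, 7] has size 3, forcing χ ≥ 3, and the coloring below uses 3 colors, so χ(G) = 3.
A valid 3-coloring: color 1: [0, 1, 5]; color 2: [2, 3, 7]; color 3: [4, 6].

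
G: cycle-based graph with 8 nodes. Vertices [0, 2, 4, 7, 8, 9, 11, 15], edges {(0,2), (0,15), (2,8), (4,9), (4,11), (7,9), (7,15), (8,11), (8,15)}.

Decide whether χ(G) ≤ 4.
Yes, G is 4-colorable

A valid 4-coloring: color 1: [2, 9, 11, 15]; color 2: [0, 4, 7, 8].
(χ(G) = 2 ≤ 4.)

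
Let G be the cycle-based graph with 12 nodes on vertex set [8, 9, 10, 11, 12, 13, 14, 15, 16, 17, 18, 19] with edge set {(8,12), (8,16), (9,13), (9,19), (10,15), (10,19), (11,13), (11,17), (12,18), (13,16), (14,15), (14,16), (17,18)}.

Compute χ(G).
Clique number ω(G) = 2 (lower bound: χ ≥ ω).
Odd cycle [14, 15, 10, 19, 9, 13, 16] needs 3 colors (χ ≥ 3).
The coloring below uses 3 colors, so χ(G) = 3.
A valid 3-coloring: color 1: [11, 15, 16, 18, 19]; color 2: [10, 12, 13, 14, 17]; color 3: [8, 9].

χ(G) = 3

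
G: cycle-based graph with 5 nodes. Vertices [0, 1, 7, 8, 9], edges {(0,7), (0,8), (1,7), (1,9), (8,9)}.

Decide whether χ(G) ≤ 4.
Yes, G is 4-colorable

A valid 4-coloring: color 1: [0, 1]; color 2: [7, 8]; color 3: [9].
(χ(G) = 3 ≤ 4.)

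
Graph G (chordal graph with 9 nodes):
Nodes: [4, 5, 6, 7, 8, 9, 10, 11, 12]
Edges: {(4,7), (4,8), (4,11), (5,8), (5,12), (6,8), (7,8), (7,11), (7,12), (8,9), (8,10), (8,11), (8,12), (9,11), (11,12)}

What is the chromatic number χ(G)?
χ(G) = 4

Clique number ω(G) = 4 (lower bound: χ ≥ ω).
The clique on [4, 7, 8, 11] has size 4, forcing χ ≥ 4, and the coloring below uses 4 colors, so χ(G) = 4.
A valid 4-coloring: color 1: [8]; color 2: [5, 6, 10, 11]; color 3: [4, 9, 12]; color 4: [7].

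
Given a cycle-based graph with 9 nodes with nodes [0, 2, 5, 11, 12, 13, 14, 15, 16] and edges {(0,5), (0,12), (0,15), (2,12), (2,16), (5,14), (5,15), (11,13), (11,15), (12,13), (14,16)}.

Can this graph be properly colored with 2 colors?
No, G is not 2-colorable

The clique on vertices [0, 5, 15] has size 3 > 2, so it alone needs 3 colors.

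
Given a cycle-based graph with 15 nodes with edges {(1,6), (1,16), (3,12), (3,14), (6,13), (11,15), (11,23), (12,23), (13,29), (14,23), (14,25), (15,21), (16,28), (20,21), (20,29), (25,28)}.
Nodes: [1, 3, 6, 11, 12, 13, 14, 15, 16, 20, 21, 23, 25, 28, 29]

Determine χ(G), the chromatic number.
χ(G) = 3

Clique number ω(G) = 2 (lower bound: χ ≥ ω).
Odd cycle [21, 20, 29, 13, 6, 1, 16, 28, 25, 14, 23, 11, 15] needs 3 colors (χ ≥ 3).
The coloring below uses 3 colors, so χ(G) = 3.
A valid 3-coloring: color 1: [6, 11, 12, 14, 16, 21, 29]; color 2: [1, 3, 13, 15, 20, 23, 28]; color 3: [25].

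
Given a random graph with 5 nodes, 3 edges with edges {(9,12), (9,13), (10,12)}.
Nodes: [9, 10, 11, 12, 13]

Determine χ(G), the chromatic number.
Clique number ω(G) = 2 (lower bound: χ ≥ ω).
The graph is bipartite (no odd cycle), so 2 colors suffice: χ(G) = 2.
A valid 2-coloring: color 1: [9, 10, 11]; color 2: [12, 13].

χ(G) = 2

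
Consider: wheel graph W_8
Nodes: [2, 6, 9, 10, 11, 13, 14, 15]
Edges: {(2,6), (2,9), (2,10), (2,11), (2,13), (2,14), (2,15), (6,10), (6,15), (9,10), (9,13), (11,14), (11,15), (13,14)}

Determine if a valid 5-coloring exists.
A valid 5-coloring: color 1: [2]; color 2: [6, 9, 14]; color 3: [10, 13, 15]; color 4: [11].
(χ(G) = 4 ≤ 5.)

Yes, G is 5-colorable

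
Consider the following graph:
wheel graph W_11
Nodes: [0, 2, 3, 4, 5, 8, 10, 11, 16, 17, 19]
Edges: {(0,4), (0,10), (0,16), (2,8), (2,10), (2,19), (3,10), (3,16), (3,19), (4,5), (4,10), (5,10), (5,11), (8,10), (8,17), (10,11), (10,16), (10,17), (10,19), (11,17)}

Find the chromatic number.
χ(G) = 3

Clique number ω(G) = 3 (lower bound: χ ≥ ω).
The clique on [0, 10, 16] has size 3, forcing χ ≥ 3, and the coloring below uses 3 colors, so χ(G) = 3.
A valid 3-coloring: color 1: [10]; color 2: [0, 2, 3, 5, 17]; color 3: [4, 8, 11, 16, 19].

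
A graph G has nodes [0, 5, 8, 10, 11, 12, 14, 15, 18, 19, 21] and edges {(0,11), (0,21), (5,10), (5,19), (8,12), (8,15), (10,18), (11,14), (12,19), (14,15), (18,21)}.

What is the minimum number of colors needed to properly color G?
Clique number ω(G) = 2 (lower bound: χ ≥ ω).
Odd cycle [12, 8, 15, 14, 11, 0, 21, 18, 10, 5, 19] needs 3 colors (χ ≥ 3).
The coloring below uses 3 colors, so χ(G) = 3.
A valid 3-coloring: color 1: [5, 11, 12, 15, 21]; color 2: [0, 8, 14, 18, 19]; color 3: [10].

χ(G) = 3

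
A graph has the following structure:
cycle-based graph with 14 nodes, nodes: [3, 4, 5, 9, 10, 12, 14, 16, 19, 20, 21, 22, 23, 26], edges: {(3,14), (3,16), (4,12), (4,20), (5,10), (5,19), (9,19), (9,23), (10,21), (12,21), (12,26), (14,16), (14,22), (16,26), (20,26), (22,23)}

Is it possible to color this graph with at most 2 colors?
The clique on vertices [3, 14, 16] has size 3 > 2, so it alone needs 3 colors.

No, G is not 2-colorable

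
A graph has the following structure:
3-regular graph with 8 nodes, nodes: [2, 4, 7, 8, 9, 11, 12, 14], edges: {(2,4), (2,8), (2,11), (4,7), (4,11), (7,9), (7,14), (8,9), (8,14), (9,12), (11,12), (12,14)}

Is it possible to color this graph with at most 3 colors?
A valid 3-coloring: color 1: [2, 7, 12]; color 2: [4, 9, 14]; color 3: [8, 11].
(χ(G) = 3 ≤ 3.)

Yes, G is 3-colorable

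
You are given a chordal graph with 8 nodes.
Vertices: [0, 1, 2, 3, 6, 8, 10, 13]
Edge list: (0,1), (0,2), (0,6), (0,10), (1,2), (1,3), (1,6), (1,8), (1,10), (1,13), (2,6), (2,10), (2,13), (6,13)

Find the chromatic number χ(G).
Clique number ω(G) = 4 (lower bound: χ ≥ ω).
The clique on [0, 1, 2, 10] has size 4, forcing χ ≥ 4, and the coloring below uses 4 colors, so χ(G) = 4.
A valid 4-coloring: color 1: [1]; color 2: [2, 3, 8]; color 3: [6, 10]; color 4: [0, 13].

χ(G) = 4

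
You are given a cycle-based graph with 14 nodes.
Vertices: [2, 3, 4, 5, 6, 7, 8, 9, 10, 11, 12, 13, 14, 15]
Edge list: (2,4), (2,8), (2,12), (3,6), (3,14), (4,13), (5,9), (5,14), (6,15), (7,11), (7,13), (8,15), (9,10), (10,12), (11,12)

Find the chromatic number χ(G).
Clique number ω(G) = 2 (lower bound: χ ≥ ω).
The graph is bipartite (no odd cycle), so 2 colors suffice: χ(G) = 2.
A valid 2-coloring: color 1: [4, 6, 7, 8, 9, 12, 14]; color 2: [2, 3, 5, 10, 11, 13, 15].

χ(G) = 2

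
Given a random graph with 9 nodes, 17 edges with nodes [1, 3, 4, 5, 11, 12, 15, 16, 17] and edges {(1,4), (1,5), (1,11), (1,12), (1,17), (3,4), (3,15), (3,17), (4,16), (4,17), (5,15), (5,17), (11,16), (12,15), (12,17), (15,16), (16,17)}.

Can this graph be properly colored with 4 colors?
A valid 4-coloring: color 1: [11, 15, 17]; color 2: [1, 3, 16]; color 3: [4, 5, 12].
(χ(G) = 3 ≤ 4.)

Yes, G is 4-colorable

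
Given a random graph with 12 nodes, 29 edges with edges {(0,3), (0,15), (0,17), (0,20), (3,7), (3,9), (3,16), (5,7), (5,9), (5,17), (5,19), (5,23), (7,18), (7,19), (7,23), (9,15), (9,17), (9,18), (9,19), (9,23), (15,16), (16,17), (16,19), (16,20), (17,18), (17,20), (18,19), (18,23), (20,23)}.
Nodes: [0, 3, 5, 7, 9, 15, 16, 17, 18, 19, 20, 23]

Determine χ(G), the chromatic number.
χ(G) = 3

Clique number ω(G) = 3 (lower bound: χ ≥ ω).
The clique on [0, 17, 20] has size 3, forcing χ ≥ 3, and the coloring below uses 3 colors, so χ(G) = 3.
A valid 3-coloring: color 1: [0, 7, 9, 16]; color 2: [3, 15, 17, 19, 23]; color 3: [5, 18, 20].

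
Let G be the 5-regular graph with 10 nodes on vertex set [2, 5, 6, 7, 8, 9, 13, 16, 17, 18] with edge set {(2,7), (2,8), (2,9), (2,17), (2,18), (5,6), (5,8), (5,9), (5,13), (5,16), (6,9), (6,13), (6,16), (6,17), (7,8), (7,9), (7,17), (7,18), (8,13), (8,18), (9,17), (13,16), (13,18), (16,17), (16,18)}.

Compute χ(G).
Clique number ω(G) = 4 (lower bound: χ ≥ ω).
The clique on [2, 7, 8, 18] has size 4, forcing χ ≥ 4, and the coloring below uses 4 colors, so χ(G) = 4.
A valid 4-coloring: color 1: [5, 17, 18]; color 2: [6, 7]; color 3: [2, 13]; color 4: [8, 9, 16].

χ(G) = 4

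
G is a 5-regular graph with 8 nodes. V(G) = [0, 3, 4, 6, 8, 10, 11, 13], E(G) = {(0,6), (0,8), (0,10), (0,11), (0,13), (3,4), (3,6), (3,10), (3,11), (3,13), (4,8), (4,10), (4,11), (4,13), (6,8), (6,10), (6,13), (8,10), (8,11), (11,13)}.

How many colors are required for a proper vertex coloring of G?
χ(G) = 4

Clique number ω(G) = 4 (lower bound: χ ≥ ω).
The clique on [0, 6, 8, 10] has size 4, forcing χ ≥ 4, and the coloring below uses 4 colors, so χ(G) = 4.
A valid 4-coloring: color 1: [4, 6]; color 2: [8, 13]; color 3: [0, 3]; color 4: [10, 11].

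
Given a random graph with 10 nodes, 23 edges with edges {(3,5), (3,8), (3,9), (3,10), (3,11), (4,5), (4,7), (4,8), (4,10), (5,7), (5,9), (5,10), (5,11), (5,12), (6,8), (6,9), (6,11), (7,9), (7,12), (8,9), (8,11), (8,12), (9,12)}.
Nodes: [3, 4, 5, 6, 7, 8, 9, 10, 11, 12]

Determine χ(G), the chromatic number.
Clique number ω(G) = 4 (lower bound: χ ≥ ω).
The clique on [5, 7, 9, 12] has size 4, forcing χ ≥ 4, and the coloring below uses 4 colors, so χ(G) = 4.
A valid 4-coloring: color 1: [5, 8]; color 2: [9, 10, 11]; color 3: [3, 6, 7]; color 4: [4, 12].

χ(G) = 4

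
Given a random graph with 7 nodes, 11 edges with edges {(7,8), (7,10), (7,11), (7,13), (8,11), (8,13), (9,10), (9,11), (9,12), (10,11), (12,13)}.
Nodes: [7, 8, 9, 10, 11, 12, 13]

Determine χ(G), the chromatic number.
Clique number ω(G) = 3 (lower bound: χ ≥ ω).
The clique on [9, 10, 11] has size 3, forcing χ ≥ 3, and the coloring below uses 3 colors, so χ(G) = 3.
A valid 3-coloring: color 1: [11, 13]; color 2: [7, 9]; color 3: [8, 10, 12].

χ(G) = 3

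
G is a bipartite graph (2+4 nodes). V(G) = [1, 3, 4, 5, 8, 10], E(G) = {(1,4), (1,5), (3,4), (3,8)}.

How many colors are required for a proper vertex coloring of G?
χ(G) = 2

Clique number ω(G) = 2 (lower bound: χ ≥ ω).
The graph is bipartite (no odd cycle), so 2 colors suffice: χ(G) = 2.
A valid 2-coloring: color 1: [1, 3, 10]; color 2: [4, 5, 8].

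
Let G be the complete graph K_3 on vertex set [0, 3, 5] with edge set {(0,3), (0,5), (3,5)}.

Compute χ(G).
χ(G) = 3

Clique number ω(G) = 3 (lower bound: χ ≥ ω).
The clique on [0, 3, 5] has size 3, forcing χ ≥ 3, and the coloring below uses 3 colors, so χ(G) = 3.
A valid 3-coloring: color 1: [0]; color 2: [5]; color 3: [3].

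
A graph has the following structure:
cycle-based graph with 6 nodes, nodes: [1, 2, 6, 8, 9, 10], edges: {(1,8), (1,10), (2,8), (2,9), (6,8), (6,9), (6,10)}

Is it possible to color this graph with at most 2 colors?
Yes, G is 2-colorable

A valid 2-coloring: color 1: [8, 9, 10]; color 2: [1, 2, 6].
(χ(G) = 2 ≤ 2.)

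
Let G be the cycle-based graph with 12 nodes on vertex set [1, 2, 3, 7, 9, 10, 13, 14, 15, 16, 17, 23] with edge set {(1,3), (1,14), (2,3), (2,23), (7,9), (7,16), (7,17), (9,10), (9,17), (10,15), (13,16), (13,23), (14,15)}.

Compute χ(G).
χ(G) = 3

Clique number ω(G) = 3 (lower bound: χ ≥ ω).
The clique on [7, 9, 17] has size 3, forcing χ ≥ 3, and the coloring below uses 3 colors, so χ(G) = 3.
A valid 3-coloring: color 1: [1, 2, 9, 13, 15]; color 2: [3, 7, 10, 14, 23]; color 3: [16, 17].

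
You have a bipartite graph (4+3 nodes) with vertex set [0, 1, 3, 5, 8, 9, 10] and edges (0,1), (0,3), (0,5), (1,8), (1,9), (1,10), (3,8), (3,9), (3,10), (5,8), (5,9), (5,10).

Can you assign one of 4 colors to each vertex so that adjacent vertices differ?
A valid 4-coloring: color 1: [1, 3, 5]; color 2: [0, 8, 9, 10].
(χ(G) = 2 ≤ 4.)

Yes, G is 4-colorable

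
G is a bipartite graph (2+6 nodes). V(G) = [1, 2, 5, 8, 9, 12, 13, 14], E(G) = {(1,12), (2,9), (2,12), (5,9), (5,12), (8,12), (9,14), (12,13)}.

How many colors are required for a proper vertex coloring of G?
χ(G) = 2

Clique number ω(G) = 2 (lower bound: χ ≥ ω).
The graph is bipartite (no odd cycle), so 2 colors suffice: χ(G) = 2.
A valid 2-coloring: color 1: [9, 12]; color 2: [1, 2, 5, 8, 13, 14].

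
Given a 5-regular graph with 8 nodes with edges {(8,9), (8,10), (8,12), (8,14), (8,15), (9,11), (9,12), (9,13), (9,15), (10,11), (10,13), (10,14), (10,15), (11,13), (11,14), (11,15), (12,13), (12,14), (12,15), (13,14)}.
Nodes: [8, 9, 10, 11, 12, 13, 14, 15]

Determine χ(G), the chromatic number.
χ(G) = 4

Clique number ω(G) = 4 (lower bound: χ ≥ ω).
The clique on [8, 9, 12, 15] has size 4, forcing χ ≥ 4, and the coloring below uses 4 colors, so χ(G) = 4.
A valid 4-coloring: color 1: [9, 10]; color 2: [14, 15]; color 3: [8, 13]; color 4: [11, 12].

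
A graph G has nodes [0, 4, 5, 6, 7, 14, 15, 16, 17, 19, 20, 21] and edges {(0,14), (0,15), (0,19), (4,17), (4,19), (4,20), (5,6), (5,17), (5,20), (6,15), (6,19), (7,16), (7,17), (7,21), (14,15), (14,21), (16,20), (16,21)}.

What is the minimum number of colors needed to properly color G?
χ(G) = 3

Clique number ω(G) = 3 (lower bound: χ ≥ ω).
The clique on [0, 14, 15] has size 3, forcing χ ≥ 3, and the coloring below uses 3 colors, so χ(G) = 3.
A valid 3-coloring: color 1: [0, 4, 6, 7]; color 2: [15, 17, 19, 20, 21]; color 3: [5, 14, 16].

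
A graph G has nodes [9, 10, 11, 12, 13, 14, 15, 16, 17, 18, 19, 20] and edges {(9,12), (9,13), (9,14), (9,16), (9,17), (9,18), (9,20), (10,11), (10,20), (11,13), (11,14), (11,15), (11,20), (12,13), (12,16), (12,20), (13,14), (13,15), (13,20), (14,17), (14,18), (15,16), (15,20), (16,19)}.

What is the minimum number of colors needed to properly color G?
Clique number ω(G) = 4 (lower bound: χ ≥ ω).
The clique on [9, 12, 13, 20] has size 4, forcing χ ≥ 4, and the coloring below uses 4 colors, so χ(G) = 4.
A valid 4-coloring: color 1: [9, 11, 19]; color 2: [10, 13, 16, 17, 18]; color 3: [14, 20]; color 4: [12, 15].

χ(G) = 4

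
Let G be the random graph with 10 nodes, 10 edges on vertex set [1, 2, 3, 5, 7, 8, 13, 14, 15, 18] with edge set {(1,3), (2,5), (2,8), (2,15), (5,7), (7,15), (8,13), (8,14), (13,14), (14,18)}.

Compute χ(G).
Clique number ω(G) = 3 (lower bound: χ ≥ ω).
The clique on [8, 13, 14] has size 3, forcing χ ≥ 3, and the coloring below uses 3 colors, so χ(G) = 3.
A valid 3-coloring: color 1: [1, 2, 7, 14]; color 2: [3, 5, 8, 15, 18]; color 3: [13].

χ(G) = 3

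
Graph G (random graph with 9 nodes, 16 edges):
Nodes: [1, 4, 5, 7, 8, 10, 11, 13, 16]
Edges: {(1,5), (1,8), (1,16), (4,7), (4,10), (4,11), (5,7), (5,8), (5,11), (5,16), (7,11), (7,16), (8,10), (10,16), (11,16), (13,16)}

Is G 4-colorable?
Yes, G is 4-colorable

A valid 4-coloring: color 1: [4, 8, 16]; color 2: [5, 10, 13]; color 3: [1, 7]; color 4: [11].
(χ(G) = 4 ≤ 4.)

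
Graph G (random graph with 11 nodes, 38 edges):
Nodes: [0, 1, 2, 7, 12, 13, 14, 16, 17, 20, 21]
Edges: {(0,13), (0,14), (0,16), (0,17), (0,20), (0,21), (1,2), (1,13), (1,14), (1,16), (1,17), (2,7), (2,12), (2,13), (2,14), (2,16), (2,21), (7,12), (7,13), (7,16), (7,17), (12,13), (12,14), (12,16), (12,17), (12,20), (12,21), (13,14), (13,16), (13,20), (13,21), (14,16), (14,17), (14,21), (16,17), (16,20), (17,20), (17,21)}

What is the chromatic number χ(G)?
Clique number ω(G) = 5 (lower bound: χ ≥ ω).
The clique on [1, 2, 13, 14, 16] has size 5, forcing χ ≥ 5, and the coloring below uses 5 colors, so χ(G) = 5.
A valid 5-coloring: color 1: [16, 21]; color 2: [13, 17]; color 3: [7, 14, 20]; color 4: [0, 1, 12]; color 5: [2].

χ(G) = 5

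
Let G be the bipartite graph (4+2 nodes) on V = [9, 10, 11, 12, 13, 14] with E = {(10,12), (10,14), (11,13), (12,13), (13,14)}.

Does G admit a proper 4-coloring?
A valid 4-coloring: color 1: [9, 10, 13]; color 2: [11, 12, 14].
(χ(G) = 2 ≤ 4.)

Yes, G is 4-colorable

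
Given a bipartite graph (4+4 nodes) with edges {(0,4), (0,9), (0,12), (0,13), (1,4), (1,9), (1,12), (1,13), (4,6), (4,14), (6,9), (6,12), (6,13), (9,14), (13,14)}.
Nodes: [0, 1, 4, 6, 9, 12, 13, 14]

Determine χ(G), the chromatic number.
Clique number ω(G) = 2 (lower bound: χ ≥ ω).
The graph is bipartite (no odd cycle), so 2 colors suffice: χ(G) = 2.
A valid 2-coloring: color 1: [4, 9, 12, 13]; color 2: [0, 1, 6, 14].

χ(G) = 2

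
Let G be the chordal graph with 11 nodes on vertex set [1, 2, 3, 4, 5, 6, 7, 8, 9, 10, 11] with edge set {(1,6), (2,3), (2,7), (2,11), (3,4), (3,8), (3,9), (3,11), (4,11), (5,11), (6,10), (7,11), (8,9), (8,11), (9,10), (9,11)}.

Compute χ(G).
χ(G) = 4

Clique number ω(G) = 4 (lower bound: χ ≥ ω).
The clique on [3, 8, 9, 11] has size 4, forcing χ ≥ 4, and the coloring below uses 4 colors, so χ(G) = 4.
A valid 4-coloring: color 1: [1, 10, 11]; color 2: [3, 5, 6, 7]; color 3: [2, 4, 9]; color 4: [8].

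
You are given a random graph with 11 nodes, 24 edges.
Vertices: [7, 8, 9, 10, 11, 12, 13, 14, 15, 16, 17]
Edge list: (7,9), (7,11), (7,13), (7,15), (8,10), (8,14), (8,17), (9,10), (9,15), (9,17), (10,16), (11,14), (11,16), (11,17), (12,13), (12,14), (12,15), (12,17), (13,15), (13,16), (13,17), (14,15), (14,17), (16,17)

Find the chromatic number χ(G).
Clique number ω(G) = 3 (lower bound: χ ≥ ω).
Odd cycle [16, 13, 12, 14, 11] needs 3 colors (χ ≥ 3).
Vertex 17 is adjacent to every vertex of [11, 12, 13, 14, 16], which already need 3 colors among themselves, so 17 needs a new color (χ ≥ 4).
The coloring below uses 4 colors, so χ(G) = 4.
A valid 4-coloring: color 1: [10, 15, 17]; color 2: [7, 14, 16]; color 3: [8, 9, 11, 13]; color 4: [12].

χ(G) = 4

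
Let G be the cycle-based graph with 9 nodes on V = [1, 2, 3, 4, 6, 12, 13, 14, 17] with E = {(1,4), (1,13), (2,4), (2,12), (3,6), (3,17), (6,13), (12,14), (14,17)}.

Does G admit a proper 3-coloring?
A valid 3-coloring: color 1: [3, 4, 12, 13]; color 2: [1, 2, 6, 17]; color 3: [14].
(χ(G) = 3 ≤ 3.)

Yes, G is 3-colorable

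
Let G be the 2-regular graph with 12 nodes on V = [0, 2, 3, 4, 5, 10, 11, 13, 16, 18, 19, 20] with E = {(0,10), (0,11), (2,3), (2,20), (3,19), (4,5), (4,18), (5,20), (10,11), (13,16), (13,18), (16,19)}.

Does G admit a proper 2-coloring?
No, G is not 2-colorable

The clique on vertices [0, 10, 11] has size 3 > 2, so it alone needs 3 colors.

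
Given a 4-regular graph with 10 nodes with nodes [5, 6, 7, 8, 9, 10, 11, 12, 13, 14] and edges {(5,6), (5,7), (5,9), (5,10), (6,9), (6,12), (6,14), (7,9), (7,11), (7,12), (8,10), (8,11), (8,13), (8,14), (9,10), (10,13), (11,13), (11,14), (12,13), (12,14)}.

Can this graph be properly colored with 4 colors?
Yes, G is 4-colorable

A valid 4-coloring: color 1: [9, 13, 14]; color 2: [5, 11, 12]; color 3: [6, 7, 10]; color 4: [8].
(χ(G) = 4 ≤ 4.)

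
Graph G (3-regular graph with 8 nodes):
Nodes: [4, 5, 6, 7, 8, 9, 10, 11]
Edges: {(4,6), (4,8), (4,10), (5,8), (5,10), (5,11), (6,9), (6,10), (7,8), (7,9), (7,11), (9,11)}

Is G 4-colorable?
Yes, G is 4-colorable

A valid 4-coloring: color 1: [4, 5, 7]; color 2: [6, 8, 11]; color 3: [9, 10].
(χ(G) = 3 ≤ 4.)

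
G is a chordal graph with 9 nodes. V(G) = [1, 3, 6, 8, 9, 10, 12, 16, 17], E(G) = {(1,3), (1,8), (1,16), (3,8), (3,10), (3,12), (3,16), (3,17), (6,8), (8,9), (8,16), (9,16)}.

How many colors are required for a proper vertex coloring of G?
χ(G) = 4

Clique number ω(G) = 4 (lower bound: χ ≥ ω).
The clique on [1, 3, 8, 16] has size 4, forcing χ ≥ 4, and the coloring below uses 4 colors, so χ(G) = 4.
A valid 4-coloring: color 1: [3, 6, 9]; color 2: [8, 10, 12, 17]; color 3: [16]; color 4: [1].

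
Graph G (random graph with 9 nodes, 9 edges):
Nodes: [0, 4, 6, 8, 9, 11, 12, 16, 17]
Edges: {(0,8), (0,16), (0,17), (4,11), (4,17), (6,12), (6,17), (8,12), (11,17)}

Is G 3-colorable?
Yes, G is 3-colorable

A valid 3-coloring: color 1: [8, 9, 16, 17]; color 2: [0, 6, 11]; color 3: [4, 12].
(χ(G) = 3 ≤ 3.)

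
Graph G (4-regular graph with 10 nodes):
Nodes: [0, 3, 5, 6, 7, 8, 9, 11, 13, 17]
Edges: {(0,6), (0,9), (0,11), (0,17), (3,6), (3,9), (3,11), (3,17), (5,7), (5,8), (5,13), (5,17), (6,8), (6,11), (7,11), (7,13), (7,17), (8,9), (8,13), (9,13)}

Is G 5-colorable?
A valid 5-coloring: color 1: [11, 13, 17]; color 2: [5, 6, 9]; color 3: [0, 3, 7, 8].
(χ(G) = 3 ≤ 5.)

Yes, G is 5-colorable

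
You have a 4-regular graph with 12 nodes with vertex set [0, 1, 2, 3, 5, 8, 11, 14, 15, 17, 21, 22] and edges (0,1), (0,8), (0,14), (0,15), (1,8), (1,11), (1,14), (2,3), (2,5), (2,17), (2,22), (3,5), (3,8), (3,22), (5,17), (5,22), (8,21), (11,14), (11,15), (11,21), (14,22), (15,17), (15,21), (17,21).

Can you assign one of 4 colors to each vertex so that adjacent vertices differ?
A valid 4-coloring: color 1: [2, 8, 14, 15]; color 2: [0, 11, 17, 22]; color 3: [1, 5, 21]; color 4: [3].
(χ(G) = 4 ≤ 4.)

Yes, G is 4-colorable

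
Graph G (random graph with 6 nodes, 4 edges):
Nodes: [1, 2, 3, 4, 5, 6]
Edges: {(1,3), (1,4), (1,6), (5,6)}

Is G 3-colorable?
Yes, G is 3-colorable

A valid 3-coloring: color 1: [1, 2, 5]; color 2: [3, 4, 6].
(χ(G) = 2 ≤ 3.)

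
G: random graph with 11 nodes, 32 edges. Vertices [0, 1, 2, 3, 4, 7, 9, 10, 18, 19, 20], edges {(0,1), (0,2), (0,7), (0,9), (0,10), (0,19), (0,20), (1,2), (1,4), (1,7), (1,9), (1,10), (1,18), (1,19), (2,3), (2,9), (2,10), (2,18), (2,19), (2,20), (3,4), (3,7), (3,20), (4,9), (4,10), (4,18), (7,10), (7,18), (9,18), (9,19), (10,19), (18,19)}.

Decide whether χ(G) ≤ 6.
A valid 6-coloring: color 1: [1, 20]; color 2: [2, 4, 7]; color 3: [0, 3, 18]; color 4: [9, 10]; color 5: [19].
(χ(G) = 5 ≤ 6.)

Yes, G is 6-colorable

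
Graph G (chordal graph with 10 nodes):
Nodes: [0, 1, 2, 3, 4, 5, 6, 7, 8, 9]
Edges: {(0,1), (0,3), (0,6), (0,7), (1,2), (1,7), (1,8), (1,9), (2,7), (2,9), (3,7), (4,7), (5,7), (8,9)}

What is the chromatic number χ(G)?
χ(G) = 3

Clique number ω(G) = 3 (lower bound: χ ≥ ω).
The clique on [1, 8, 9] has size 3, forcing χ ≥ 3, and the coloring below uses 3 colors, so χ(G) = 3.
A valid 3-coloring: color 1: [6, 7, 9]; color 2: [1, 3, 4, 5]; color 3: [0, 2, 8].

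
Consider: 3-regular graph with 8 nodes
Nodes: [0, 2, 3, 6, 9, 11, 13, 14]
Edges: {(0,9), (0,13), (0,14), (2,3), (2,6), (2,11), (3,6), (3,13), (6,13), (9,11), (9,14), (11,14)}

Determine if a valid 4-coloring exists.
A valid 4-coloring: color 1: [0, 6, 11]; color 2: [3, 14]; color 3: [2, 9, 13].
(χ(G) = 3 ≤ 4.)

Yes, G is 4-colorable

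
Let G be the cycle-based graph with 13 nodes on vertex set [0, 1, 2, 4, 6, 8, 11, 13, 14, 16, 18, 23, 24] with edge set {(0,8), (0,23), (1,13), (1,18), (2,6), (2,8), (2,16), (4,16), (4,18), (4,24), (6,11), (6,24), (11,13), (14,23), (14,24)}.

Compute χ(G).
Clique number ω(G) = 2 (lower bound: χ ≥ ω).
Odd cycle [6, 11, 13, 1, 18, 4, 24] needs 3 colors (χ ≥ 3).
The coloring below uses 3 colors, so χ(G) = 3.
A valid 3-coloring: color 1: [0, 1, 2, 11, 24]; color 2: [4, 6, 8, 13, 23]; color 3: [14, 16, 18].

χ(G) = 3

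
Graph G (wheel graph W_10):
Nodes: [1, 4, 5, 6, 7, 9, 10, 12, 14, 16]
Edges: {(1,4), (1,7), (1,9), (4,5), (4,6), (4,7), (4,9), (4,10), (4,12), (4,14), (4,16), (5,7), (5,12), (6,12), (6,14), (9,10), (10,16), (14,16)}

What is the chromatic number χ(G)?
Clique number ω(G) = 3 (lower bound: χ ≥ ω).
Odd cycle [5, 12, 6, 14, 16, 10, 9, 1, 7] needs 3 colors (χ ≥ 3).
Vertex 4 is adjacent to every vertex of [1, 5, 6, 7, 9, 10, 12, 14, 16], which already need 3 colors among themselves, so 4 needs a new color (χ ≥ 4).
The coloring below uses 4 colors, so χ(G) = 4.
A valid 4-coloring: color 1: [4]; color 2: [1, 5, 6, 16]; color 3: [7, 10, 12, 14]; color 4: [9].

χ(G) = 4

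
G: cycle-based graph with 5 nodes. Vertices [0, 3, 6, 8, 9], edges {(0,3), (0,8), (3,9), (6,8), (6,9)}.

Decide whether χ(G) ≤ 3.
A valid 3-coloring: color 1: [0, 6]; color 2: [8, 9]; color 3: [3].
(χ(G) = 3 ≤ 3.)

Yes, G is 3-colorable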